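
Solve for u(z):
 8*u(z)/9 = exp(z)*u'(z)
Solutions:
 u(z) = C1*exp(-8*exp(-z)/9)


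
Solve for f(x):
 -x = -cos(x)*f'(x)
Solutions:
 f(x) = C1 + Integral(x/cos(x), x)


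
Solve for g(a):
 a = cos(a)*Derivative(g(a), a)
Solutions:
 g(a) = C1 + Integral(a/cos(a), a)


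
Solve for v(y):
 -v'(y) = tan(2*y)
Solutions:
 v(y) = C1 + log(cos(2*y))/2


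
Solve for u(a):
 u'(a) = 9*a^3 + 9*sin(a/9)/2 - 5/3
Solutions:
 u(a) = C1 + 9*a^4/4 - 5*a/3 - 81*cos(a/9)/2


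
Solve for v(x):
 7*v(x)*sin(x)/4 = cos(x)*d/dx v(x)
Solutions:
 v(x) = C1/cos(x)^(7/4)


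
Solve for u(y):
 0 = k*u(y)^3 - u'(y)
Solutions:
 u(y) = -sqrt(2)*sqrt(-1/(C1 + k*y))/2
 u(y) = sqrt(2)*sqrt(-1/(C1 + k*y))/2


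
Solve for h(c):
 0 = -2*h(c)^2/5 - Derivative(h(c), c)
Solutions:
 h(c) = 5/(C1 + 2*c)


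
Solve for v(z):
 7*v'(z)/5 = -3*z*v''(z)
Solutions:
 v(z) = C1 + C2*z^(8/15)


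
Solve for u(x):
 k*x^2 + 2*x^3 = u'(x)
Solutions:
 u(x) = C1 + k*x^3/3 + x^4/2


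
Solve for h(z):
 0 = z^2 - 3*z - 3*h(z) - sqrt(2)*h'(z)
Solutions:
 h(z) = C1*exp(-3*sqrt(2)*z/2) + z^2/3 - z - 2*sqrt(2)*z/9 + 4/27 + sqrt(2)/3


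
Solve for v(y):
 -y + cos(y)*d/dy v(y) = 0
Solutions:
 v(y) = C1 + Integral(y/cos(y), y)


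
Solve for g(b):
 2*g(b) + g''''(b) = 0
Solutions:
 g(b) = (C1*sin(2^(3/4)*b/2) + C2*cos(2^(3/4)*b/2))*exp(-2^(3/4)*b/2) + (C3*sin(2^(3/4)*b/2) + C4*cos(2^(3/4)*b/2))*exp(2^(3/4)*b/2)


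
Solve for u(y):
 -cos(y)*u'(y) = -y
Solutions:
 u(y) = C1 + Integral(y/cos(y), y)


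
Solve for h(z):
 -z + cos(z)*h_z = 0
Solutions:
 h(z) = C1 + Integral(z/cos(z), z)


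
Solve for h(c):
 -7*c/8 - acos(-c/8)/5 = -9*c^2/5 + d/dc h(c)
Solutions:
 h(c) = C1 + 3*c^3/5 - 7*c^2/16 - c*acos(-c/8)/5 - sqrt(64 - c^2)/5


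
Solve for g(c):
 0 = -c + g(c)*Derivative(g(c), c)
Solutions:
 g(c) = -sqrt(C1 + c^2)
 g(c) = sqrt(C1 + c^2)


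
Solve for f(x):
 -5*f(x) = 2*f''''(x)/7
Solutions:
 f(x) = (C1*sin(70^(1/4)*x/2) + C2*cos(70^(1/4)*x/2))*exp(-70^(1/4)*x/2) + (C3*sin(70^(1/4)*x/2) + C4*cos(70^(1/4)*x/2))*exp(70^(1/4)*x/2)


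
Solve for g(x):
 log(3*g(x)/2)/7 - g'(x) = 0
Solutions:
 7*Integral(1/(-log(_y) - log(3) + log(2)), (_y, g(x))) = C1 - x


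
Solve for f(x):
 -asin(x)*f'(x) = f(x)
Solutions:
 f(x) = C1*exp(-Integral(1/asin(x), x))


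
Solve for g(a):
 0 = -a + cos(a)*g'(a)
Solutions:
 g(a) = C1 + Integral(a/cos(a), a)


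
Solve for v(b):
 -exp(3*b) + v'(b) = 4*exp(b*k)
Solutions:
 v(b) = C1 + exp(3*b)/3 + 4*exp(b*k)/k


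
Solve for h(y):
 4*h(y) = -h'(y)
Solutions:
 h(y) = C1*exp(-4*y)


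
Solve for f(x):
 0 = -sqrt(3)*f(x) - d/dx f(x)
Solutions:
 f(x) = C1*exp(-sqrt(3)*x)


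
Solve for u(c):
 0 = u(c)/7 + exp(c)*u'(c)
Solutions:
 u(c) = C1*exp(exp(-c)/7)


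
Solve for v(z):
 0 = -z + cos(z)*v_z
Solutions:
 v(z) = C1 + Integral(z/cos(z), z)


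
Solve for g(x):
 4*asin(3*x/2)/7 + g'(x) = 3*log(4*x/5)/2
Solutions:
 g(x) = C1 + 3*x*log(x)/2 - 4*x*asin(3*x/2)/7 - 3*x*log(5)/2 - 3*x/2 + 3*x*log(2) - 4*sqrt(4 - 9*x^2)/21


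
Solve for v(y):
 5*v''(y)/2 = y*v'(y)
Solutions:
 v(y) = C1 + C2*erfi(sqrt(5)*y/5)


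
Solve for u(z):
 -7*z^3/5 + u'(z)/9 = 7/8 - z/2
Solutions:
 u(z) = C1 + 63*z^4/20 - 9*z^2/4 + 63*z/8


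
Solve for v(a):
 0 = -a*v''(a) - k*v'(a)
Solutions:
 v(a) = C1 + a^(1 - re(k))*(C2*sin(log(a)*Abs(im(k))) + C3*cos(log(a)*im(k)))


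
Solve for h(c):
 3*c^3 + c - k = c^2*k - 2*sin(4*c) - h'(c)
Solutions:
 h(c) = C1 - 3*c^4/4 + c^3*k/3 - c^2/2 + c*k + cos(4*c)/2


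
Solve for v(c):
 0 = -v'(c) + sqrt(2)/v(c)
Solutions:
 v(c) = -sqrt(C1 + 2*sqrt(2)*c)
 v(c) = sqrt(C1 + 2*sqrt(2)*c)


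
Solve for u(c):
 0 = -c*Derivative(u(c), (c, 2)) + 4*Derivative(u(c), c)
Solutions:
 u(c) = C1 + C2*c^5


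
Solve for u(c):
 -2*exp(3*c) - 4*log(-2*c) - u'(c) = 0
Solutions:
 u(c) = C1 - 4*c*log(-c) + 4*c*(1 - log(2)) - 2*exp(3*c)/3


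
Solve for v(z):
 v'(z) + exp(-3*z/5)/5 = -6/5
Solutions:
 v(z) = C1 - 6*z/5 + exp(-3*z/5)/3


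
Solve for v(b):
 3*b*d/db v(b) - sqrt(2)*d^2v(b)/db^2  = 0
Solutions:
 v(b) = C1 + C2*erfi(2^(1/4)*sqrt(3)*b/2)


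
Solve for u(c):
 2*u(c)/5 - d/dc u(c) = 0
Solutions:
 u(c) = C1*exp(2*c/5)


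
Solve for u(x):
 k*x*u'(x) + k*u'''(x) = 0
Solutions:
 u(x) = C1 + Integral(C2*airyai(-x) + C3*airybi(-x), x)


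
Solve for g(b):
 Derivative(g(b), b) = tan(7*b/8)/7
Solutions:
 g(b) = C1 - 8*log(cos(7*b/8))/49


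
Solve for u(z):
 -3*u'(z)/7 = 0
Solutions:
 u(z) = C1


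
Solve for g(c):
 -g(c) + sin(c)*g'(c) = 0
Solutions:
 g(c) = C1*sqrt(cos(c) - 1)/sqrt(cos(c) + 1)


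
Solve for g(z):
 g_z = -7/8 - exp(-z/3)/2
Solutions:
 g(z) = C1 - 7*z/8 + 3*exp(-z/3)/2


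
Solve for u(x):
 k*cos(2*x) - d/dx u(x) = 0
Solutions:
 u(x) = C1 + k*sin(2*x)/2


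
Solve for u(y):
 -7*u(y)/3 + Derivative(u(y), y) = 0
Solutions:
 u(y) = C1*exp(7*y/3)


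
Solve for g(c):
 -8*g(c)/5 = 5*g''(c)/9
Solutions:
 g(c) = C1*sin(6*sqrt(2)*c/5) + C2*cos(6*sqrt(2)*c/5)


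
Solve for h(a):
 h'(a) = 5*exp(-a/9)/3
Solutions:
 h(a) = C1 - 15*exp(-a/9)


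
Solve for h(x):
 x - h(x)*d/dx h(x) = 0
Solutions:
 h(x) = -sqrt(C1 + x^2)
 h(x) = sqrt(C1 + x^2)


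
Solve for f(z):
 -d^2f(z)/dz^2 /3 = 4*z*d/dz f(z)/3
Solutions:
 f(z) = C1 + C2*erf(sqrt(2)*z)


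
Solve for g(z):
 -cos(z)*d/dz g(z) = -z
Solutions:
 g(z) = C1 + Integral(z/cos(z), z)


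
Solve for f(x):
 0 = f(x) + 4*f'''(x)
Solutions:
 f(x) = C3*exp(-2^(1/3)*x/2) + (C1*sin(2^(1/3)*sqrt(3)*x/4) + C2*cos(2^(1/3)*sqrt(3)*x/4))*exp(2^(1/3)*x/4)


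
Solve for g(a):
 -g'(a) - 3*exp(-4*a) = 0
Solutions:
 g(a) = C1 + 3*exp(-4*a)/4


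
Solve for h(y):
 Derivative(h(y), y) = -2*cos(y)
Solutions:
 h(y) = C1 - 2*sin(y)


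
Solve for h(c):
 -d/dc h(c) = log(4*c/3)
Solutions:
 h(c) = C1 - c*log(c) + c*log(3/4) + c


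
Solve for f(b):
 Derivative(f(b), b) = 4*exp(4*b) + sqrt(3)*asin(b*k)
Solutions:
 f(b) = C1 + sqrt(3)*Piecewise((b*asin(b*k) + sqrt(-b^2*k^2 + 1)/k, Ne(k, 0)), (0, True)) + exp(4*b)


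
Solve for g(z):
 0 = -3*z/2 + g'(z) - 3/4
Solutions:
 g(z) = C1 + 3*z^2/4 + 3*z/4


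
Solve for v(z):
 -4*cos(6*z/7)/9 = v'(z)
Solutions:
 v(z) = C1 - 14*sin(6*z/7)/27


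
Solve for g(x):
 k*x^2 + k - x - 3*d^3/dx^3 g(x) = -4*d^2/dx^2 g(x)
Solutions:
 g(x) = C1 + C2*x + C3*exp(4*x/3) - k*x^4/48 + x^3*(2 - 3*k)/48 + x^2*(6 - 17*k)/64


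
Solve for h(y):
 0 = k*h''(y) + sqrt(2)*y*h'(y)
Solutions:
 h(y) = C1 + C2*sqrt(k)*erf(2^(3/4)*y*sqrt(1/k)/2)


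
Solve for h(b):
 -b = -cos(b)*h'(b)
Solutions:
 h(b) = C1 + Integral(b/cos(b), b)


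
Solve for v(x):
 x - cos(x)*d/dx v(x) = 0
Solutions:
 v(x) = C1 + Integral(x/cos(x), x)


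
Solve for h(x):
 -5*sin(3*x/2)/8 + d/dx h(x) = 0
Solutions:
 h(x) = C1 - 5*cos(3*x/2)/12


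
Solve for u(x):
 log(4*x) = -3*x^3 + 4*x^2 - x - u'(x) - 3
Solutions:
 u(x) = C1 - 3*x^4/4 + 4*x^3/3 - x^2/2 - x*log(x) - 2*x - x*log(4)


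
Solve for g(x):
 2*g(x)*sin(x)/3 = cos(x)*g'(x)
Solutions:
 g(x) = C1/cos(x)^(2/3)


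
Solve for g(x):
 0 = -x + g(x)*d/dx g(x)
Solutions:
 g(x) = -sqrt(C1 + x^2)
 g(x) = sqrt(C1 + x^2)


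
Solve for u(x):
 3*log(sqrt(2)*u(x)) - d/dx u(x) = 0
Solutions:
 -2*Integral(1/(2*log(_y) + log(2)), (_y, u(x)))/3 = C1 - x


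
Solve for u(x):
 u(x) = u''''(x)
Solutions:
 u(x) = C1*exp(-x) + C2*exp(x) + C3*sin(x) + C4*cos(x)


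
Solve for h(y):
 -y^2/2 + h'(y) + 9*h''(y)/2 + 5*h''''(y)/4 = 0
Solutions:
 h(y) = C1 + C2*exp(-10^(1/3)*y*(-(5 + sqrt(295))^(1/3) + 3*10^(1/3)/(5 + sqrt(295))^(1/3))/10)*sin(10^(1/3)*sqrt(3)*y*(3*10^(1/3)/(5 + sqrt(295))^(1/3) + (5 + sqrt(295))^(1/3))/10) + C3*exp(-10^(1/3)*y*(-(5 + sqrt(295))^(1/3) + 3*10^(1/3)/(5 + sqrt(295))^(1/3))/10)*cos(10^(1/3)*sqrt(3)*y*(3*10^(1/3)/(5 + sqrt(295))^(1/3) + (5 + sqrt(295))^(1/3))/10) + C4*exp(10^(1/3)*y*(-(5 + sqrt(295))^(1/3) + 3*10^(1/3)/(5 + sqrt(295))^(1/3))/5) + y^3/6 - 9*y^2/4 + 81*y/4


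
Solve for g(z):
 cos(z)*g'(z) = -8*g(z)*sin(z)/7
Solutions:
 g(z) = C1*cos(z)^(8/7)


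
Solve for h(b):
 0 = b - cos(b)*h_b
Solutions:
 h(b) = C1 + Integral(b/cos(b), b)


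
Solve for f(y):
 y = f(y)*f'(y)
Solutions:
 f(y) = -sqrt(C1 + y^2)
 f(y) = sqrt(C1 + y^2)


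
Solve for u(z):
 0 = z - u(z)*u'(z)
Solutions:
 u(z) = -sqrt(C1 + z^2)
 u(z) = sqrt(C1 + z^2)


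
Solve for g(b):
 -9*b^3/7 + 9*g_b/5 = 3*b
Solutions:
 g(b) = C1 + 5*b^4/28 + 5*b^2/6


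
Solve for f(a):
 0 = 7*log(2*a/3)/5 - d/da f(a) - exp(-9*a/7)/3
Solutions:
 f(a) = C1 + 7*a*log(a)/5 + 7*a*(-log(3) - 1 + log(2))/5 + 7*exp(-9*a/7)/27


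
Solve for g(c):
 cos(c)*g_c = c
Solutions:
 g(c) = C1 + Integral(c/cos(c), c)


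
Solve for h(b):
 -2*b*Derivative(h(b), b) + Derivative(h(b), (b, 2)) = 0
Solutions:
 h(b) = C1 + C2*erfi(b)


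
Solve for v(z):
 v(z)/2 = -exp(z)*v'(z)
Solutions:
 v(z) = C1*exp(exp(-z)/2)


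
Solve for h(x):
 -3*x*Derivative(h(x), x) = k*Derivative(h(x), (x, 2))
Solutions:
 h(x) = C1 + C2*sqrt(k)*erf(sqrt(6)*x*sqrt(1/k)/2)


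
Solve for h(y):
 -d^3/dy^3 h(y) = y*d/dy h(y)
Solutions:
 h(y) = C1 + Integral(C2*airyai(-y) + C3*airybi(-y), y)


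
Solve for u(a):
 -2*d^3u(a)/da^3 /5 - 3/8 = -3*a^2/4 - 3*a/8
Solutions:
 u(a) = C1 + C2*a + C3*a^2 + a^5/32 + 5*a^4/128 - 5*a^3/32


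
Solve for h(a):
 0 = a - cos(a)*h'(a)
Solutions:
 h(a) = C1 + Integral(a/cos(a), a)


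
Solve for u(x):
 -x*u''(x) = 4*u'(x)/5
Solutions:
 u(x) = C1 + C2*x^(1/5)


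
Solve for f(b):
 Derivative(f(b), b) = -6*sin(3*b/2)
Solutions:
 f(b) = C1 + 4*cos(3*b/2)


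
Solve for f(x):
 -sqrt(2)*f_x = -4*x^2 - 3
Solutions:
 f(x) = C1 + 2*sqrt(2)*x^3/3 + 3*sqrt(2)*x/2


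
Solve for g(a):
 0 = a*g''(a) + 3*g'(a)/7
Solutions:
 g(a) = C1 + C2*a^(4/7)


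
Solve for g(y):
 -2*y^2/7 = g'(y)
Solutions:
 g(y) = C1 - 2*y^3/21


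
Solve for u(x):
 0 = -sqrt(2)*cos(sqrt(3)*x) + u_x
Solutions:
 u(x) = C1 + sqrt(6)*sin(sqrt(3)*x)/3


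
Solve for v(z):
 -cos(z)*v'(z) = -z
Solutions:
 v(z) = C1 + Integral(z/cos(z), z)


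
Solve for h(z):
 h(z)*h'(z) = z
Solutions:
 h(z) = -sqrt(C1 + z^2)
 h(z) = sqrt(C1 + z^2)


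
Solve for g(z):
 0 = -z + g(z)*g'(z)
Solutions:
 g(z) = -sqrt(C1 + z^2)
 g(z) = sqrt(C1 + z^2)


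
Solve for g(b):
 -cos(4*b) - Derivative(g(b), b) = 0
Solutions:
 g(b) = C1 - sin(4*b)/4


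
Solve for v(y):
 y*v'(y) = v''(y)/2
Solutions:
 v(y) = C1 + C2*erfi(y)


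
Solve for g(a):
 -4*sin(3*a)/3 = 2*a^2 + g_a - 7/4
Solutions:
 g(a) = C1 - 2*a^3/3 + 7*a/4 + 4*cos(3*a)/9


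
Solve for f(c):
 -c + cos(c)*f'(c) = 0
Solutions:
 f(c) = C1 + Integral(c/cos(c), c)


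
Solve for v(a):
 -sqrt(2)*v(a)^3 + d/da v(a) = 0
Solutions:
 v(a) = -sqrt(2)*sqrt(-1/(C1 + sqrt(2)*a))/2
 v(a) = sqrt(2)*sqrt(-1/(C1 + sqrt(2)*a))/2


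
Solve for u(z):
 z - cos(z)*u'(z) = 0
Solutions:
 u(z) = C1 + Integral(z/cos(z), z)


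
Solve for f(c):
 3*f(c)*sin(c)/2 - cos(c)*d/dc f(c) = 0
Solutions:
 f(c) = C1/cos(c)^(3/2)


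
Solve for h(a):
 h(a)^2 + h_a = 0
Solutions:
 h(a) = 1/(C1 + a)


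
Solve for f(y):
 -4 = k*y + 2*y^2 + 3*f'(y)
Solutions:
 f(y) = C1 - k*y^2/6 - 2*y^3/9 - 4*y/3


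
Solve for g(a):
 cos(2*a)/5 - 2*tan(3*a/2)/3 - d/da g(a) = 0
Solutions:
 g(a) = C1 + 4*log(cos(3*a/2))/9 + sin(2*a)/10


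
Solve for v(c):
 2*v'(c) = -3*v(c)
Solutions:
 v(c) = C1*exp(-3*c/2)


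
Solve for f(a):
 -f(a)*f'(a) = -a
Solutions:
 f(a) = -sqrt(C1 + a^2)
 f(a) = sqrt(C1 + a^2)


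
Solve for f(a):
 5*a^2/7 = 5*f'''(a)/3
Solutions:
 f(a) = C1 + C2*a + C3*a^2 + a^5/140


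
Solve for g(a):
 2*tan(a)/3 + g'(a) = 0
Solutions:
 g(a) = C1 + 2*log(cos(a))/3


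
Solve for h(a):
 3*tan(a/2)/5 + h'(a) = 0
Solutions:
 h(a) = C1 + 6*log(cos(a/2))/5


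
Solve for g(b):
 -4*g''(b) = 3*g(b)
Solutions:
 g(b) = C1*sin(sqrt(3)*b/2) + C2*cos(sqrt(3)*b/2)


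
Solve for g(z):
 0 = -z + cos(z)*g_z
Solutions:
 g(z) = C1 + Integral(z/cos(z), z)


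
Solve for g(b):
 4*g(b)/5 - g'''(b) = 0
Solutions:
 g(b) = C3*exp(10^(2/3)*b/5) + (C1*sin(10^(2/3)*sqrt(3)*b/10) + C2*cos(10^(2/3)*sqrt(3)*b/10))*exp(-10^(2/3)*b/10)


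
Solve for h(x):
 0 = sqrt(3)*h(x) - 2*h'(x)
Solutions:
 h(x) = C1*exp(sqrt(3)*x/2)


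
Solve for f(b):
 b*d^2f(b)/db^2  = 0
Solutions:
 f(b) = C1 + C2*b


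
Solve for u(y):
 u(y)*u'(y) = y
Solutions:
 u(y) = -sqrt(C1 + y^2)
 u(y) = sqrt(C1 + y^2)


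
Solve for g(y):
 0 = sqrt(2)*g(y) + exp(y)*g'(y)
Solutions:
 g(y) = C1*exp(sqrt(2)*exp(-y))


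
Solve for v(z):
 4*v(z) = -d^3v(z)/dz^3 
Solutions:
 v(z) = C3*exp(-2^(2/3)*z) + (C1*sin(2^(2/3)*sqrt(3)*z/2) + C2*cos(2^(2/3)*sqrt(3)*z/2))*exp(2^(2/3)*z/2)


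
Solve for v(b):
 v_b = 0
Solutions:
 v(b) = C1


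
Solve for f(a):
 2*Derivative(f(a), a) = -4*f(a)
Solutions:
 f(a) = C1*exp(-2*a)


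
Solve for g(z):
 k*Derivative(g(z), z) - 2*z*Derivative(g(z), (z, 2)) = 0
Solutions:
 g(z) = C1 + z^(re(k)/2 + 1)*(C2*sin(log(z)*Abs(im(k))/2) + C3*cos(log(z)*im(k)/2))


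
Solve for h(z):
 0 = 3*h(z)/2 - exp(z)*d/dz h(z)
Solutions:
 h(z) = C1*exp(-3*exp(-z)/2)


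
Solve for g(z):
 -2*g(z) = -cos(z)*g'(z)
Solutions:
 g(z) = C1*(sin(z) + 1)/(sin(z) - 1)


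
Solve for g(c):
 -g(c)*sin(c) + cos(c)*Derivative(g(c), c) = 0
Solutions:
 g(c) = C1/cos(c)


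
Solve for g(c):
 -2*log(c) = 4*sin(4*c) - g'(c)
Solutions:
 g(c) = C1 + 2*c*log(c) - 2*c - cos(4*c)


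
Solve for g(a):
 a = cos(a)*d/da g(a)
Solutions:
 g(a) = C1 + Integral(a/cos(a), a)


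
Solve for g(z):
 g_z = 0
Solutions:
 g(z) = C1


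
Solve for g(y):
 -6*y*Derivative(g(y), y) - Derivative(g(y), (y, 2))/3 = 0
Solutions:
 g(y) = C1 + C2*erf(3*y)


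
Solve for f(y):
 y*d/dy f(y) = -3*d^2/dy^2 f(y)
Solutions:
 f(y) = C1 + C2*erf(sqrt(6)*y/6)


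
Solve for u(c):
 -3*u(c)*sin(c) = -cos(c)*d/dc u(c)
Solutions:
 u(c) = C1/cos(c)^3


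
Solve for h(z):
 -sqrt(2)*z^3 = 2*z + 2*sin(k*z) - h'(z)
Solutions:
 h(z) = C1 + sqrt(2)*z^4/4 + z^2 - 2*cos(k*z)/k


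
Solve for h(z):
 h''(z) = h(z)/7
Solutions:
 h(z) = C1*exp(-sqrt(7)*z/7) + C2*exp(sqrt(7)*z/7)


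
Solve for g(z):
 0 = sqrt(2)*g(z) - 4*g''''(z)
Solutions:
 g(z) = C1*exp(-2^(5/8)*z/2) + C2*exp(2^(5/8)*z/2) + C3*sin(2^(5/8)*z/2) + C4*cos(2^(5/8)*z/2)


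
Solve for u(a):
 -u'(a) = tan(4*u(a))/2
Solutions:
 u(a) = -asin(C1*exp(-2*a))/4 + pi/4
 u(a) = asin(C1*exp(-2*a))/4


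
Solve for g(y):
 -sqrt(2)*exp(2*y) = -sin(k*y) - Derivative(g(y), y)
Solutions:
 g(y) = C1 + sqrt(2)*exp(2*y)/2 + cos(k*y)/k


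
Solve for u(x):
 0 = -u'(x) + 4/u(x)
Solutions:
 u(x) = -sqrt(C1 + 8*x)
 u(x) = sqrt(C1 + 8*x)


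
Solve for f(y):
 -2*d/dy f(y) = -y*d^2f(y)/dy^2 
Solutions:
 f(y) = C1 + C2*y^3


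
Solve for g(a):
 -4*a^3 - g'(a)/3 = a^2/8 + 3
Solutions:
 g(a) = C1 - 3*a^4 - a^3/8 - 9*a


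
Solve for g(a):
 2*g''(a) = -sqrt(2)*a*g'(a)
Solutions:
 g(a) = C1 + C2*erf(2^(1/4)*a/2)


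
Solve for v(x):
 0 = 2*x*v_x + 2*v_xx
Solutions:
 v(x) = C1 + C2*erf(sqrt(2)*x/2)


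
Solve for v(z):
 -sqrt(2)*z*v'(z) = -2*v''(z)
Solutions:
 v(z) = C1 + C2*erfi(2^(1/4)*z/2)


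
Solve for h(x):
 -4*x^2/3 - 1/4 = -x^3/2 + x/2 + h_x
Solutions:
 h(x) = C1 + x^4/8 - 4*x^3/9 - x^2/4 - x/4


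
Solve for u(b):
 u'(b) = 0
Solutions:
 u(b) = C1


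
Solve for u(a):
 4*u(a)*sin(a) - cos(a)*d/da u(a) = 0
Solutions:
 u(a) = C1/cos(a)^4


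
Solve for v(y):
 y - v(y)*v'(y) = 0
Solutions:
 v(y) = -sqrt(C1 + y^2)
 v(y) = sqrt(C1 + y^2)


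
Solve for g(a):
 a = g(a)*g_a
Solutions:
 g(a) = -sqrt(C1 + a^2)
 g(a) = sqrt(C1 + a^2)


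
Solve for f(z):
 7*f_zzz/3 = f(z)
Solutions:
 f(z) = C3*exp(3^(1/3)*7^(2/3)*z/7) + (C1*sin(3^(5/6)*7^(2/3)*z/14) + C2*cos(3^(5/6)*7^(2/3)*z/14))*exp(-3^(1/3)*7^(2/3)*z/14)


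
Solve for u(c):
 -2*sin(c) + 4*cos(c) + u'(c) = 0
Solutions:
 u(c) = C1 - 4*sin(c) - 2*cos(c)


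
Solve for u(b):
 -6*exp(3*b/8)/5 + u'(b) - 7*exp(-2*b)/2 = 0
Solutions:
 u(b) = C1 + 16*exp(3*b/8)/5 - 7*exp(-2*b)/4


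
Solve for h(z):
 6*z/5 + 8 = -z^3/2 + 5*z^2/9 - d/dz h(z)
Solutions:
 h(z) = C1 - z^4/8 + 5*z^3/27 - 3*z^2/5 - 8*z


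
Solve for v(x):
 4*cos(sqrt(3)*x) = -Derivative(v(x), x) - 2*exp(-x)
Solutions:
 v(x) = C1 - 4*sqrt(3)*sin(sqrt(3)*x)/3 + 2*exp(-x)


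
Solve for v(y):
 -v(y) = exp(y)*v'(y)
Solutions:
 v(y) = C1*exp(exp(-y))


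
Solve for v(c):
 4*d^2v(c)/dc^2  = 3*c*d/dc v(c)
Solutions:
 v(c) = C1 + C2*erfi(sqrt(6)*c/4)


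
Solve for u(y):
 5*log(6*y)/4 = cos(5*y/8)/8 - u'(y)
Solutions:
 u(y) = C1 - 5*y*log(y)/4 - 5*y*log(6)/4 + 5*y/4 + sin(5*y/8)/5


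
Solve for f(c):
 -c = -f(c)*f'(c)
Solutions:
 f(c) = -sqrt(C1 + c^2)
 f(c) = sqrt(C1 + c^2)


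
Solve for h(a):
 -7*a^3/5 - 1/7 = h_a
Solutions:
 h(a) = C1 - 7*a^4/20 - a/7


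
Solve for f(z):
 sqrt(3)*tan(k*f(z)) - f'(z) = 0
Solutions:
 f(z) = Piecewise((-asin(exp(C1*k + sqrt(3)*k*z))/k + pi/k, Ne(k, 0)), (nan, True))
 f(z) = Piecewise((asin(exp(C1*k + sqrt(3)*k*z))/k, Ne(k, 0)), (nan, True))


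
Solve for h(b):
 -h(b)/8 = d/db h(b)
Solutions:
 h(b) = C1*exp(-b/8)


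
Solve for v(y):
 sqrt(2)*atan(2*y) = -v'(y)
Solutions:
 v(y) = C1 - sqrt(2)*(y*atan(2*y) - log(4*y^2 + 1)/4)


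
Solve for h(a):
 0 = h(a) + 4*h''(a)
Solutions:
 h(a) = C1*sin(a/2) + C2*cos(a/2)


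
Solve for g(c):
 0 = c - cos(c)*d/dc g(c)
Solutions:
 g(c) = C1 + Integral(c/cos(c), c)


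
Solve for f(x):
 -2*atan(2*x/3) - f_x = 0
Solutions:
 f(x) = C1 - 2*x*atan(2*x/3) + 3*log(4*x^2 + 9)/2


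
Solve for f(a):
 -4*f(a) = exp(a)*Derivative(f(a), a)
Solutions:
 f(a) = C1*exp(4*exp(-a))


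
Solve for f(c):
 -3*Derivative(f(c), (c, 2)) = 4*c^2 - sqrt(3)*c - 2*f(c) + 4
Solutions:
 f(c) = C1*exp(-sqrt(6)*c/3) + C2*exp(sqrt(6)*c/3) + 2*c^2 - sqrt(3)*c/2 + 8


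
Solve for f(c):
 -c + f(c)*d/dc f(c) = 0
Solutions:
 f(c) = -sqrt(C1 + c^2)
 f(c) = sqrt(C1 + c^2)


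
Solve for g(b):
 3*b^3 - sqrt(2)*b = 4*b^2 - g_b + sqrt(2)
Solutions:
 g(b) = C1 - 3*b^4/4 + 4*b^3/3 + sqrt(2)*b^2/2 + sqrt(2)*b


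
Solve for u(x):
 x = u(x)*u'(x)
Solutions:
 u(x) = -sqrt(C1 + x^2)
 u(x) = sqrt(C1 + x^2)


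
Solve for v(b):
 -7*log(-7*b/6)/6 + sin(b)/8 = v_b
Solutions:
 v(b) = C1 - 7*b*log(-b)/6 - 7*b*log(7)/6 + 7*b/6 + 7*b*log(6)/6 - cos(b)/8


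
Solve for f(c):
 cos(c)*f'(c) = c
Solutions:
 f(c) = C1 + Integral(c/cos(c), c)


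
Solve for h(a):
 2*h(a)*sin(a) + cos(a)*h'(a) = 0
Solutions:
 h(a) = C1*cos(a)^2


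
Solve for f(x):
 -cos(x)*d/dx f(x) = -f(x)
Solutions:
 f(x) = C1*sqrt(sin(x) + 1)/sqrt(sin(x) - 1)


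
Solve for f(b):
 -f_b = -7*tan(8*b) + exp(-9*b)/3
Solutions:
 f(b) = C1 + 7*log(tan(8*b)^2 + 1)/16 + exp(-9*b)/27


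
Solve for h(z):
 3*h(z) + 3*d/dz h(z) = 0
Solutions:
 h(z) = C1*exp(-z)


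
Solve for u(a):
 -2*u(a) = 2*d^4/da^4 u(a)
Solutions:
 u(a) = (C1*sin(sqrt(2)*a/2) + C2*cos(sqrt(2)*a/2))*exp(-sqrt(2)*a/2) + (C3*sin(sqrt(2)*a/2) + C4*cos(sqrt(2)*a/2))*exp(sqrt(2)*a/2)


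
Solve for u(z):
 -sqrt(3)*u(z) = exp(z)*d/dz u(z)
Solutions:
 u(z) = C1*exp(sqrt(3)*exp(-z))


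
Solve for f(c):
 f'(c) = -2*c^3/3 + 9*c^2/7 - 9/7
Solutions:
 f(c) = C1 - c^4/6 + 3*c^3/7 - 9*c/7


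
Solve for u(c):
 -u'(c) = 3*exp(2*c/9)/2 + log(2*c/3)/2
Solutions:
 u(c) = C1 - c*log(c)/2 + c*(-log(2) + 1 + log(3))/2 - 27*exp(2*c/9)/4


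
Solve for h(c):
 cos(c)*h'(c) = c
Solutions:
 h(c) = C1 + Integral(c/cos(c), c)


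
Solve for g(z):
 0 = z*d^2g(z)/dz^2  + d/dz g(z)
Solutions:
 g(z) = C1 + C2*log(z)


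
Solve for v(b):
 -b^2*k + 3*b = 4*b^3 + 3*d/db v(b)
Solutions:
 v(b) = C1 - b^4/3 - b^3*k/9 + b^2/2


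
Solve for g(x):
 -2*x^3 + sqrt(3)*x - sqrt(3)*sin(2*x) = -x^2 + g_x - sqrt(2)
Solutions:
 g(x) = C1 - x^4/2 + x^3/3 + sqrt(3)*x^2/2 + sqrt(2)*x + sqrt(3)*cos(2*x)/2


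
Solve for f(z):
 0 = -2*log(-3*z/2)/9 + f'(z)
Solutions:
 f(z) = C1 + 2*z*log(-z)/9 + 2*z*(-1 - log(2) + log(3))/9


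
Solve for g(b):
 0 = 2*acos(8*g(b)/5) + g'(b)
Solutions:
 Integral(1/acos(8*_y/5), (_y, g(b))) = C1 - 2*b


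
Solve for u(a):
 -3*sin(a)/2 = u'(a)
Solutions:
 u(a) = C1 + 3*cos(a)/2


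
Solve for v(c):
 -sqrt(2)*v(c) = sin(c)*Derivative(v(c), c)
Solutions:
 v(c) = C1*(cos(c) + 1)^(sqrt(2)/2)/(cos(c) - 1)^(sqrt(2)/2)


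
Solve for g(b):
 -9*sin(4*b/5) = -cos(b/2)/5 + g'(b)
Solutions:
 g(b) = C1 + 2*sin(b/2)/5 + 45*cos(4*b/5)/4


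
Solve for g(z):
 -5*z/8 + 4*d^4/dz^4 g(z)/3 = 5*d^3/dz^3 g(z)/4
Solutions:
 g(z) = C1 + C2*z + C3*z^2 + C4*exp(15*z/16) - z^4/48 - 4*z^3/45


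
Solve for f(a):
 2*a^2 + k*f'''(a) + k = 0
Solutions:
 f(a) = C1 + C2*a + C3*a^2 - a^5/(30*k) - a^3/6


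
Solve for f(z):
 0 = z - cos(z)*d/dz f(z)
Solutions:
 f(z) = C1 + Integral(z/cos(z), z)


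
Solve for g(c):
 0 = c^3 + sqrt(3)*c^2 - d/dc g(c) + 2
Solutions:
 g(c) = C1 + c^4/4 + sqrt(3)*c^3/3 + 2*c


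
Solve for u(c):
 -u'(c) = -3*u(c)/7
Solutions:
 u(c) = C1*exp(3*c/7)


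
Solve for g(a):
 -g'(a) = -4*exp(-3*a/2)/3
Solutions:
 g(a) = C1 - 8*exp(-3*a/2)/9


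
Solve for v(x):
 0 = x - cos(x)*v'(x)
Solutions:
 v(x) = C1 + Integral(x/cos(x), x)


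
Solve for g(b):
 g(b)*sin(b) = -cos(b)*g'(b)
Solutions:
 g(b) = C1*cos(b)


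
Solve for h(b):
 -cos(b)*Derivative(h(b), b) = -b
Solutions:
 h(b) = C1 + Integral(b/cos(b), b)


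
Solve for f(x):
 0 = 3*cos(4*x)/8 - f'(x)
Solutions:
 f(x) = C1 + 3*sin(4*x)/32


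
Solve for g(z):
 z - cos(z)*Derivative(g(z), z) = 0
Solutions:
 g(z) = C1 + Integral(z/cos(z), z)


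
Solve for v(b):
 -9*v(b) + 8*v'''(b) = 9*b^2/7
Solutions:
 v(b) = C3*exp(3^(2/3)*b/2) - b^2/7 + (C1*sin(3*3^(1/6)*b/4) + C2*cos(3*3^(1/6)*b/4))*exp(-3^(2/3)*b/4)


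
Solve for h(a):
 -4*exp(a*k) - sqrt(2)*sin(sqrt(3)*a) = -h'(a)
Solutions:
 h(a) = C1 - sqrt(6)*cos(sqrt(3)*a)/3 + 4*exp(a*k)/k


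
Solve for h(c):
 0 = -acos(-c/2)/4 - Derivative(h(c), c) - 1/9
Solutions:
 h(c) = C1 - c*acos(-c/2)/4 - c/9 - sqrt(4 - c^2)/4


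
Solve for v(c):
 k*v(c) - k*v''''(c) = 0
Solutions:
 v(c) = C1*exp(-c) + C2*exp(c) + C3*sin(c) + C4*cos(c)


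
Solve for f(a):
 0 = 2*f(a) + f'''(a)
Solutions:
 f(a) = C3*exp(-2^(1/3)*a) + (C1*sin(2^(1/3)*sqrt(3)*a/2) + C2*cos(2^(1/3)*sqrt(3)*a/2))*exp(2^(1/3)*a/2)


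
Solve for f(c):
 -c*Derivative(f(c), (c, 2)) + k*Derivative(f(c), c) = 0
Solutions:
 f(c) = C1 + c^(re(k) + 1)*(C2*sin(log(c)*Abs(im(k))) + C3*cos(log(c)*im(k)))


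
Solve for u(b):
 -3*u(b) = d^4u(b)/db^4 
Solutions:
 u(b) = (C1*sin(sqrt(2)*3^(1/4)*b/2) + C2*cos(sqrt(2)*3^(1/4)*b/2))*exp(-sqrt(2)*3^(1/4)*b/2) + (C3*sin(sqrt(2)*3^(1/4)*b/2) + C4*cos(sqrt(2)*3^(1/4)*b/2))*exp(sqrt(2)*3^(1/4)*b/2)


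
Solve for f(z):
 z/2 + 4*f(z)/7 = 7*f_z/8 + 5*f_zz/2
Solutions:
 f(z) = C1*exp(z*(-49 + sqrt(20321))/280) + C2*exp(-z*(49 + sqrt(20321))/280) - 7*z/8 - 343/256


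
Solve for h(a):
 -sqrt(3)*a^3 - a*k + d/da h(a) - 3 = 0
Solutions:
 h(a) = C1 + sqrt(3)*a^4/4 + a^2*k/2 + 3*a


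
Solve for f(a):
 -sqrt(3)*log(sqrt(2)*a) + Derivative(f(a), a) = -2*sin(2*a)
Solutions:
 f(a) = C1 + sqrt(3)*a*(log(a) - 1) + sqrt(3)*a*log(2)/2 + cos(2*a)


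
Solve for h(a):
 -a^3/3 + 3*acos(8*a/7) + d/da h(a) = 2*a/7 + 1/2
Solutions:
 h(a) = C1 + a^4/12 + a^2/7 - 3*a*acos(8*a/7) + a/2 + 3*sqrt(49 - 64*a^2)/8


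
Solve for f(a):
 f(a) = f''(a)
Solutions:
 f(a) = C1*exp(-a) + C2*exp(a)


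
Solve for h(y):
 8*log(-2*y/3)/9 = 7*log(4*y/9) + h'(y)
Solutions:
 h(y) = C1 - 55*y*log(y)/9 + y*(-118*log(2) + 55 + 118*log(3) + 8*I*pi)/9


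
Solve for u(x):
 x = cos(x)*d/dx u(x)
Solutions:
 u(x) = C1 + Integral(x/cos(x), x)


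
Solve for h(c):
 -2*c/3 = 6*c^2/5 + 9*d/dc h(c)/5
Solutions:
 h(c) = C1 - 2*c^3/9 - 5*c^2/27


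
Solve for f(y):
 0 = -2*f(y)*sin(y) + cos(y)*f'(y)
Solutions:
 f(y) = C1/cos(y)^2


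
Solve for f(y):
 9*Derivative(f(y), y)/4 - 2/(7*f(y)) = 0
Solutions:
 f(y) = -sqrt(C1 + 112*y)/21
 f(y) = sqrt(C1 + 112*y)/21


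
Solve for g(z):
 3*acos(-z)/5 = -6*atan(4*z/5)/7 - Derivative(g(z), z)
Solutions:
 g(z) = C1 - 3*z*acos(-z)/5 - 6*z*atan(4*z/5)/7 - 3*sqrt(1 - z^2)/5 + 15*log(16*z^2 + 25)/28


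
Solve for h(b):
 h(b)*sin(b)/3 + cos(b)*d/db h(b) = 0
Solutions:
 h(b) = C1*cos(b)^(1/3)


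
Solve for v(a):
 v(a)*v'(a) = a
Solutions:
 v(a) = -sqrt(C1 + a^2)
 v(a) = sqrt(C1 + a^2)


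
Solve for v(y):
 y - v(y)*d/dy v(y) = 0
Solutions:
 v(y) = -sqrt(C1 + y^2)
 v(y) = sqrt(C1 + y^2)


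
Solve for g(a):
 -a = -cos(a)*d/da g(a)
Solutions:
 g(a) = C1 + Integral(a/cos(a), a)


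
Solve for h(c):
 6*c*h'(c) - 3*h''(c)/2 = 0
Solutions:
 h(c) = C1 + C2*erfi(sqrt(2)*c)


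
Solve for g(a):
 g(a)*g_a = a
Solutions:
 g(a) = -sqrt(C1 + a^2)
 g(a) = sqrt(C1 + a^2)


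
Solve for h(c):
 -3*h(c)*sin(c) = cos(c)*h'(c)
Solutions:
 h(c) = C1*cos(c)^3


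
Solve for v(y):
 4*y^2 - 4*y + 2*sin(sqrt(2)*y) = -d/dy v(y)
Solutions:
 v(y) = C1 - 4*y^3/3 + 2*y^2 + sqrt(2)*cos(sqrt(2)*y)


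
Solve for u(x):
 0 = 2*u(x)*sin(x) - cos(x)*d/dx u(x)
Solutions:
 u(x) = C1/cos(x)^2


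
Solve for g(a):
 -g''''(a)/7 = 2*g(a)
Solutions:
 g(a) = (C1*sin(2^(3/4)*7^(1/4)*a/2) + C2*cos(2^(3/4)*7^(1/4)*a/2))*exp(-2^(3/4)*7^(1/4)*a/2) + (C3*sin(2^(3/4)*7^(1/4)*a/2) + C4*cos(2^(3/4)*7^(1/4)*a/2))*exp(2^(3/4)*7^(1/4)*a/2)


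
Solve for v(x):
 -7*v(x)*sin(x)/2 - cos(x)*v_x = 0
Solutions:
 v(x) = C1*cos(x)^(7/2)


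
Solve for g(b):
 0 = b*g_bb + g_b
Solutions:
 g(b) = C1 + C2*log(b)


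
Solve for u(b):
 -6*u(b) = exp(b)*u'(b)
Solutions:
 u(b) = C1*exp(6*exp(-b))


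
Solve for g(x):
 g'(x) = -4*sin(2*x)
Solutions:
 g(x) = C1 + 2*cos(2*x)


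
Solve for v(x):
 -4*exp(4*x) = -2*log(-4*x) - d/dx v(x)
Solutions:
 v(x) = C1 - 2*x*log(-x) + 2*x*(1 - 2*log(2)) + exp(4*x)


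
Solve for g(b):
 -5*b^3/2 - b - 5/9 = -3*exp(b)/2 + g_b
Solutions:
 g(b) = C1 - 5*b^4/8 - b^2/2 - 5*b/9 + 3*exp(b)/2


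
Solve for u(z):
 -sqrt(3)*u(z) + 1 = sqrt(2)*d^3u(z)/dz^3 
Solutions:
 u(z) = C3*exp(-2^(5/6)*3^(1/6)*z/2) + (C1*sin(2^(5/6)*3^(2/3)*z/4) + C2*cos(2^(5/6)*3^(2/3)*z/4))*exp(2^(5/6)*3^(1/6)*z/4) + sqrt(3)/3


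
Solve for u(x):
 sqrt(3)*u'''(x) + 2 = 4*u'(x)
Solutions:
 u(x) = C1 + C2*exp(-2*3^(3/4)*x/3) + C3*exp(2*3^(3/4)*x/3) + x/2


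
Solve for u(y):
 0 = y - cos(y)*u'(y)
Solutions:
 u(y) = C1 + Integral(y/cos(y), y)


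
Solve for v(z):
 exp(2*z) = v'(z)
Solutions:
 v(z) = C1 + exp(2*z)/2


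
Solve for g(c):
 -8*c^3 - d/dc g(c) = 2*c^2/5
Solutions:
 g(c) = C1 - 2*c^4 - 2*c^3/15


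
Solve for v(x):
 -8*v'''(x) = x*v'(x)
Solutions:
 v(x) = C1 + Integral(C2*airyai(-x/2) + C3*airybi(-x/2), x)


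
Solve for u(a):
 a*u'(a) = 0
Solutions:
 u(a) = C1


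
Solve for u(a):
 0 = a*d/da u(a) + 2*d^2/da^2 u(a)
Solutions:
 u(a) = C1 + C2*erf(a/2)


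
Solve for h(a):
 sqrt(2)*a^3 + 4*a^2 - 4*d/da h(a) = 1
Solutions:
 h(a) = C1 + sqrt(2)*a^4/16 + a^3/3 - a/4


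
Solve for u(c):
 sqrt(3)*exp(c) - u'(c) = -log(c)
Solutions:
 u(c) = C1 + c*log(c) - c + sqrt(3)*exp(c)


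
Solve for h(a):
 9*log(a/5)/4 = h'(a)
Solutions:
 h(a) = C1 + 9*a*log(a)/4 - 9*a*log(5)/4 - 9*a/4


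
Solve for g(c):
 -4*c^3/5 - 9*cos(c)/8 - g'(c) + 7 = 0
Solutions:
 g(c) = C1 - c^4/5 + 7*c - 9*sin(c)/8


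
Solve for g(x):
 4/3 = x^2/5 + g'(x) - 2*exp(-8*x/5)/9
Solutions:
 g(x) = C1 - x^3/15 + 4*x/3 - 5*exp(-8*x/5)/36


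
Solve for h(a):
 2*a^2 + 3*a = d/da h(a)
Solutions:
 h(a) = C1 + 2*a^3/3 + 3*a^2/2


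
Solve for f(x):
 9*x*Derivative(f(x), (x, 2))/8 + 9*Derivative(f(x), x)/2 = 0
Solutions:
 f(x) = C1 + C2/x^3


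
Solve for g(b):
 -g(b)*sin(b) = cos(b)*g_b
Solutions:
 g(b) = C1*cos(b)


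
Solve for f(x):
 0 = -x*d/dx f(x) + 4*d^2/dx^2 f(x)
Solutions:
 f(x) = C1 + C2*erfi(sqrt(2)*x/4)


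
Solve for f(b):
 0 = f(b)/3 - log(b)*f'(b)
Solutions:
 f(b) = C1*exp(li(b)/3)


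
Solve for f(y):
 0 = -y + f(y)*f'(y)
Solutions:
 f(y) = -sqrt(C1 + y^2)
 f(y) = sqrt(C1 + y^2)


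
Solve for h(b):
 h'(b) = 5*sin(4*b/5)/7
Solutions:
 h(b) = C1 - 25*cos(4*b/5)/28


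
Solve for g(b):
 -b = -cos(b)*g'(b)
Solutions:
 g(b) = C1 + Integral(b/cos(b), b)


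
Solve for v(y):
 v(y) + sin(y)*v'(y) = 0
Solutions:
 v(y) = C1*sqrt(cos(y) + 1)/sqrt(cos(y) - 1)


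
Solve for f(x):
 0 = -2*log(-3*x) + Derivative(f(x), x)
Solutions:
 f(x) = C1 + 2*x*log(-x) + 2*x*(-1 + log(3))


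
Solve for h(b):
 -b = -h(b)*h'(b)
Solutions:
 h(b) = -sqrt(C1 + b^2)
 h(b) = sqrt(C1 + b^2)


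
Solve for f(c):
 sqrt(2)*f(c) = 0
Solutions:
 f(c) = 0


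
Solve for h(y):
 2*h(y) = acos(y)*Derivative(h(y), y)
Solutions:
 h(y) = C1*exp(2*Integral(1/acos(y), y))


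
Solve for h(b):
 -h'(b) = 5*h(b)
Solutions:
 h(b) = C1*exp(-5*b)


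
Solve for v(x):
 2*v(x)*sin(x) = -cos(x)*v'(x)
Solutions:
 v(x) = C1*cos(x)^2


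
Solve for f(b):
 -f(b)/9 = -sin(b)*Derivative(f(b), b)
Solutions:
 f(b) = C1*(cos(b) - 1)^(1/18)/(cos(b) + 1)^(1/18)


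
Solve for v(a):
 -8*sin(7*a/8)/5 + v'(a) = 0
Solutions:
 v(a) = C1 - 64*cos(7*a/8)/35


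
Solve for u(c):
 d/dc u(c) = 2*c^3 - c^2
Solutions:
 u(c) = C1 + c^4/2 - c^3/3


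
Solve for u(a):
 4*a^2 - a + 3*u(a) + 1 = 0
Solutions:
 u(a) = -4*a^2/3 + a/3 - 1/3


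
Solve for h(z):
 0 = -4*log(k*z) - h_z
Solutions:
 h(z) = C1 - 4*z*log(k*z) + 4*z


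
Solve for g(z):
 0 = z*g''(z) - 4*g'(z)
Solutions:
 g(z) = C1 + C2*z^5


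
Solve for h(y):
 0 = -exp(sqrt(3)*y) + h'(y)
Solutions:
 h(y) = C1 + sqrt(3)*exp(sqrt(3)*y)/3


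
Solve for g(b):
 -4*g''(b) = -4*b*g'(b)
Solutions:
 g(b) = C1 + C2*erfi(sqrt(2)*b/2)


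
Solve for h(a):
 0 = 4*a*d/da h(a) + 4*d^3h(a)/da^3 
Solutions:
 h(a) = C1 + Integral(C2*airyai(-a) + C3*airybi(-a), a)


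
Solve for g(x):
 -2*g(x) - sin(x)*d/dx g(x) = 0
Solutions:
 g(x) = C1*(cos(x) + 1)/(cos(x) - 1)


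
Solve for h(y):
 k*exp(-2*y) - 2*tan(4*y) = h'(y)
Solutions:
 h(y) = C1 - k*exp(-2*y)/2 - log(tan(4*y)^2 + 1)/4


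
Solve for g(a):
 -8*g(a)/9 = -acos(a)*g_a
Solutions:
 g(a) = C1*exp(8*Integral(1/acos(a), a)/9)


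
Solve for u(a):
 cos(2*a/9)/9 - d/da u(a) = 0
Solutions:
 u(a) = C1 + sin(2*a/9)/2


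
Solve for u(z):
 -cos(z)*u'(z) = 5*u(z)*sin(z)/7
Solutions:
 u(z) = C1*cos(z)^(5/7)


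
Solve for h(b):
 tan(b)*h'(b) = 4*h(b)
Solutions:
 h(b) = C1*sin(b)^4


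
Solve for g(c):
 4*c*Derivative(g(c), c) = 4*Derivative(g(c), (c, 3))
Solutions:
 g(c) = C1 + Integral(C2*airyai(c) + C3*airybi(c), c)


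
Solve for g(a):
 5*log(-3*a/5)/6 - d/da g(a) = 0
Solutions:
 g(a) = C1 + 5*a*log(-a)/6 + 5*a*(-log(5) - 1 + log(3))/6


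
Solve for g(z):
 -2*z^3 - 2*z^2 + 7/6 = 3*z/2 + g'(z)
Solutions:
 g(z) = C1 - z^4/2 - 2*z^3/3 - 3*z^2/4 + 7*z/6


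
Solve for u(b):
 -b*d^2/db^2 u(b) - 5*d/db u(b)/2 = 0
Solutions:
 u(b) = C1 + C2/b^(3/2)


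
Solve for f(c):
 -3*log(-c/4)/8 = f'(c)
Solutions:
 f(c) = C1 - 3*c*log(-c)/8 + 3*c*(1 + 2*log(2))/8


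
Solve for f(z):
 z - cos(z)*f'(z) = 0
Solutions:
 f(z) = C1 + Integral(z/cos(z), z)


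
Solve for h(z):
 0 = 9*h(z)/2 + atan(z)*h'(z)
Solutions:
 h(z) = C1*exp(-9*Integral(1/atan(z), z)/2)


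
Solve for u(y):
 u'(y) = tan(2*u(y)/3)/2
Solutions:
 u(y) = -3*asin(C1*exp(y/3))/2 + 3*pi/2
 u(y) = 3*asin(C1*exp(y/3))/2


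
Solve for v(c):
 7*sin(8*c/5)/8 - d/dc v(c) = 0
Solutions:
 v(c) = C1 - 35*cos(8*c/5)/64


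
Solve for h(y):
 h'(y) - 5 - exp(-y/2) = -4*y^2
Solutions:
 h(y) = C1 - 4*y^3/3 + 5*y - 2*exp(-y/2)


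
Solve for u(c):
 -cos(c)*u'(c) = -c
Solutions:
 u(c) = C1 + Integral(c/cos(c), c)


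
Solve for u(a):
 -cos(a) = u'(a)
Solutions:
 u(a) = C1 - sin(a)


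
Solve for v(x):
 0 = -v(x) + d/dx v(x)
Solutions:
 v(x) = C1*exp(x)


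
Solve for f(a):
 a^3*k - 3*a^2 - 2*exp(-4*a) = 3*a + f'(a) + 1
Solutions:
 f(a) = C1 + a^4*k/4 - a^3 - 3*a^2/2 - a + exp(-4*a)/2


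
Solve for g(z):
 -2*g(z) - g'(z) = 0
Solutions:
 g(z) = C1*exp(-2*z)


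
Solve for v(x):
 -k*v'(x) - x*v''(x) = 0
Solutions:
 v(x) = C1 + x^(1 - re(k))*(C2*sin(log(x)*Abs(im(k))) + C3*cos(log(x)*im(k)))


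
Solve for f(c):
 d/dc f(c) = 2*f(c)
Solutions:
 f(c) = C1*exp(2*c)


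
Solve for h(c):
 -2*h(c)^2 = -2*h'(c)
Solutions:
 h(c) = -1/(C1 + c)


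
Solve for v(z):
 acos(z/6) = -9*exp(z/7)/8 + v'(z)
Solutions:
 v(z) = C1 + z*acos(z/6) - sqrt(36 - z^2) + 63*exp(z/7)/8


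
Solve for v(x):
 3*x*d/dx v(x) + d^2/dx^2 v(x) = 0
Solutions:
 v(x) = C1 + C2*erf(sqrt(6)*x/2)


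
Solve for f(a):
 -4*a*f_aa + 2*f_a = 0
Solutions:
 f(a) = C1 + C2*a^(3/2)


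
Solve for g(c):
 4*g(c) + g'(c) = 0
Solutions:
 g(c) = C1*exp(-4*c)


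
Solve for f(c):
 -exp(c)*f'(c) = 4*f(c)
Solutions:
 f(c) = C1*exp(4*exp(-c))


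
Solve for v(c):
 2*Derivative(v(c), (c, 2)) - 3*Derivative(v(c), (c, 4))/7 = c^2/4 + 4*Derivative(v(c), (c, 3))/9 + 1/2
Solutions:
 v(c) = C1 + C2*c + C3*exp(c*(-14 + sqrt(3598))/27) + C4*exp(-c*(14 + sqrt(3598))/27) + c^4/96 + c^3/108 + 1433*c^2/9072


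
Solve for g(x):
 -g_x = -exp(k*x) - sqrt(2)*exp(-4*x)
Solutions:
 g(x) = C1 - sqrt(2)*exp(-4*x)/4 + exp(k*x)/k


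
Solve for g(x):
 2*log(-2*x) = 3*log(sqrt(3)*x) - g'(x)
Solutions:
 g(x) = C1 + x*log(x) + x*(-2*log(2) - 1 + 3*log(3)/2 - 2*I*pi)


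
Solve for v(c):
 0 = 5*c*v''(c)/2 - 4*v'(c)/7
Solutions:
 v(c) = C1 + C2*c^(43/35)


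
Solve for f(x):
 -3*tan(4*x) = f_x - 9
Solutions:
 f(x) = C1 + 9*x + 3*log(cos(4*x))/4


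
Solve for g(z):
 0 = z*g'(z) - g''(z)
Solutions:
 g(z) = C1 + C2*erfi(sqrt(2)*z/2)


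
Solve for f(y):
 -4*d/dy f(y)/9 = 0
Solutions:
 f(y) = C1


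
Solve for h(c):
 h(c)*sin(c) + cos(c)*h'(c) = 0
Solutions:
 h(c) = C1*cos(c)


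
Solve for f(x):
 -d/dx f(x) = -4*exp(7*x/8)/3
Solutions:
 f(x) = C1 + 32*exp(7*x/8)/21


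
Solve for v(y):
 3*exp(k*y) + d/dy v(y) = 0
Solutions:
 v(y) = C1 - 3*exp(k*y)/k


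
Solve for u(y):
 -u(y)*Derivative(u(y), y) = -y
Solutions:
 u(y) = -sqrt(C1 + y^2)
 u(y) = sqrt(C1 + y^2)


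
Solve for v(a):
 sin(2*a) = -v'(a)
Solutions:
 v(a) = C1 + cos(2*a)/2


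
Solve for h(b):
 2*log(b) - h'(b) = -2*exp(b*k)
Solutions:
 h(b) = C1 + 2*b*log(b) - 2*b + Piecewise((2*exp(b*k)/k, Ne(k, 0)), (2*b, True))


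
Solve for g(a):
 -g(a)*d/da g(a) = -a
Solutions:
 g(a) = -sqrt(C1 + a^2)
 g(a) = sqrt(C1 + a^2)


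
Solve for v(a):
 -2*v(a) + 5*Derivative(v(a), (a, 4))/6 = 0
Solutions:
 v(a) = C1*exp(-sqrt(2)*3^(1/4)*5^(3/4)*a/5) + C2*exp(sqrt(2)*3^(1/4)*5^(3/4)*a/5) + C3*sin(sqrt(2)*3^(1/4)*5^(3/4)*a/5) + C4*cos(sqrt(2)*3^(1/4)*5^(3/4)*a/5)


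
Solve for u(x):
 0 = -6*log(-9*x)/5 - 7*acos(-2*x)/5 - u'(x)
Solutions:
 u(x) = C1 - 6*x*log(-x)/5 - 7*x*acos(-2*x)/5 - 12*x*log(3)/5 + 6*x/5 - 7*sqrt(1 - 4*x^2)/10


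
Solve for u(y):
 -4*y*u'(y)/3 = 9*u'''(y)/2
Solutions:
 u(y) = C1 + Integral(C2*airyai(-2*y/3) + C3*airybi(-2*y/3), y)


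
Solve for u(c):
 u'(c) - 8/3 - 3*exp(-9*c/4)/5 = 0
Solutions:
 u(c) = C1 + 8*c/3 - 4*exp(-9*c/4)/15


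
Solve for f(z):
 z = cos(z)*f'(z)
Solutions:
 f(z) = C1 + Integral(z/cos(z), z)


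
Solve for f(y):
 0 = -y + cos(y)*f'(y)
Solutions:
 f(y) = C1 + Integral(y/cos(y), y)


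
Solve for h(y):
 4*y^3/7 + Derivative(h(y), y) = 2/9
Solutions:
 h(y) = C1 - y^4/7 + 2*y/9


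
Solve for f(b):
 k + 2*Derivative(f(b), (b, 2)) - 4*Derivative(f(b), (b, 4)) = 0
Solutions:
 f(b) = C1 + C2*b + C3*exp(-sqrt(2)*b/2) + C4*exp(sqrt(2)*b/2) - b^2*k/4


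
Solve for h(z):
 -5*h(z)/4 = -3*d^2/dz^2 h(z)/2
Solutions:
 h(z) = C1*exp(-sqrt(30)*z/6) + C2*exp(sqrt(30)*z/6)


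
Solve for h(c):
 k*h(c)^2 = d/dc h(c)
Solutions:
 h(c) = -1/(C1 + c*k)


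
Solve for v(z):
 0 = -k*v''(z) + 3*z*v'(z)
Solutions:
 v(z) = C1 + C2*erf(sqrt(6)*z*sqrt(-1/k)/2)/sqrt(-1/k)


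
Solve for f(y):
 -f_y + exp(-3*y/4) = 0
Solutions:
 f(y) = C1 - 4*exp(-3*y/4)/3


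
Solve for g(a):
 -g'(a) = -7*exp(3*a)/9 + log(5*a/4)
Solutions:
 g(a) = C1 - a*log(a) + a*(-log(5) + 1 + 2*log(2)) + 7*exp(3*a)/27


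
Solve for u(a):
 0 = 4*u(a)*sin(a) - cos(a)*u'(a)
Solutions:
 u(a) = C1/cos(a)^4


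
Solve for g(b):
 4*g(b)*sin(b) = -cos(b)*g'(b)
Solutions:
 g(b) = C1*cos(b)^4


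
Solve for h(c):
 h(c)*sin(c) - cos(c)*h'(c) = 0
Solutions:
 h(c) = C1/cos(c)


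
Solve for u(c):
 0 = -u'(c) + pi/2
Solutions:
 u(c) = C1 + pi*c/2


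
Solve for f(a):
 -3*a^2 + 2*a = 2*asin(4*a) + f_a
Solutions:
 f(a) = C1 - a^3 + a^2 - 2*a*asin(4*a) - sqrt(1 - 16*a^2)/2


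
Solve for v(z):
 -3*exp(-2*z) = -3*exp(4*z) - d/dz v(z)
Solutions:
 v(z) = C1 - 3*exp(4*z)/4 - 3*exp(-2*z)/2


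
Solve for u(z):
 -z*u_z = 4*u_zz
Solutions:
 u(z) = C1 + C2*erf(sqrt(2)*z/4)


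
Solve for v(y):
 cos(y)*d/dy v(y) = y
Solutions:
 v(y) = C1 + Integral(y/cos(y), y)


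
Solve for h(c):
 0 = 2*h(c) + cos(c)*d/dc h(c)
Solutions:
 h(c) = C1*(sin(c) - 1)/(sin(c) + 1)


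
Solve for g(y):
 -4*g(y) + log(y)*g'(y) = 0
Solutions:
 g(y) = C1*exp(4*li(y))


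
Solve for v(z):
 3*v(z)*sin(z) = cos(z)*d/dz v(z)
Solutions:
 v(z) = C1/cos(z)^3


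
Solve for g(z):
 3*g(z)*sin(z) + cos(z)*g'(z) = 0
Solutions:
 g(z) = C1*cos(z)^3


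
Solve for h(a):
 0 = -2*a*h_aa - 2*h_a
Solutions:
 h(a) = C1 + C2*log(a)


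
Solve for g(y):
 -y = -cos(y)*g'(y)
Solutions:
 g(y) = C1 + Integral(y/cos(y), y)


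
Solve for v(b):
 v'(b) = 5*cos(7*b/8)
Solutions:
 v(b) = C1 + 40*sin(7*b/8)/7


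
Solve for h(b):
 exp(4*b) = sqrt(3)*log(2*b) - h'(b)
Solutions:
 h(b) = C1 + sqrt(3)*b*log(b) + sqrt(3)*b*(-1 + log(2)) - exp(4*b)/4


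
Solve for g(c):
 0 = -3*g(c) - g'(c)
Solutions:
 g(c) = C1*exp(-3*c)


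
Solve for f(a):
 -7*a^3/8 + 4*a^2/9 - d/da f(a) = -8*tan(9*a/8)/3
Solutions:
 f(a) = C1 - 7*a^4/32 + 4*a^3/27 - 64*log(cos(9*a/8))/27


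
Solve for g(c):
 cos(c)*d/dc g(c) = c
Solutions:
 g(c) = C1 + Integral(c/cos(c), c)


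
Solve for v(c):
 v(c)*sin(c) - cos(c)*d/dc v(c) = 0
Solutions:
 v(c) = C1/cos(c)


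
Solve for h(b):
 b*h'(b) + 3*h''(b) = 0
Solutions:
 h(b) = C1 + C2*erf(sqrt(6)*b/6)


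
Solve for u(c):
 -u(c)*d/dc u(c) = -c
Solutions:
 u(c) = -sqrt(C1 + c^2)
 u(c) = sqrt(C1 + c^2)


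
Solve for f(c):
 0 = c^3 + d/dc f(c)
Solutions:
 f(c) = C1 - c^4/4
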